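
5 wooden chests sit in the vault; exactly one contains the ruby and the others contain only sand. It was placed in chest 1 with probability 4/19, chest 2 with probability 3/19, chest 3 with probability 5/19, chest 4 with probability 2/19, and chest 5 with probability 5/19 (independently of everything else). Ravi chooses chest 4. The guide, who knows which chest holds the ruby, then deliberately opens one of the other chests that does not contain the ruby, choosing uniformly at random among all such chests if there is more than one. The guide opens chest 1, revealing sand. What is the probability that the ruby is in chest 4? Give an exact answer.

Condition on the true location of the ruby.
If it is in chest 1 (prior 4/19): the guide opened chest 1, so this case is ruled out; weight (4/19)·0 = 0.
If it is in chest 2 (prior 3/19): the guide has 3 equally likely choices, so probability 1/3; weight (3/19)·(1/3) = 1/19.
If it is in either of chests 3 and 5 (prior 5/19 each): the guide has 3 equally likely choices, so probability 1/3; weight (5/19)·(1/3) = 5/57 each.
If it is in chest 4 (prior 2/19): the guide has 4 equally likely choices, so probability 1/4; weight (2/19)·(1/4) = 1/38.
The weights sum to 29/114.
So P(the ruby in chest 4 | the guide opened chest 1) = (1/38) / (29/114) = 3/29.

3/29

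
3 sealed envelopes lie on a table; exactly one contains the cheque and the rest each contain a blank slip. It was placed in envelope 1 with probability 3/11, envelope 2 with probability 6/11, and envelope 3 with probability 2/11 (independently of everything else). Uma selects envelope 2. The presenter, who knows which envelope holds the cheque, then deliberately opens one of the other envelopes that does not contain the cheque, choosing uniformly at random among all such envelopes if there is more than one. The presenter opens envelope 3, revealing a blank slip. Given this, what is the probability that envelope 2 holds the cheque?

1/2

Apply Bayes' rule, conditioning on where the cheque actually is.
If it is in envelope 1 (prior 3/11): the presenter has no choice, probability 1; weight (3/11)·1 = 3/11.
If it is in envelope 2 (prior 6/11): the presenter has 2 equally likely choices, so probability 1/2; weight (6/11)·(1/2) = 3/11.
If it is in envelope 3 (prior 2/11): the presenter opened envelope 3, so this case is ruled out; weight (2/11)·0 = 0.
The weights sum to 6/11.
So P(the cheque in envelope 2 | the presenter opened envelope 3) = (3/11) / (6/11) = 1/2.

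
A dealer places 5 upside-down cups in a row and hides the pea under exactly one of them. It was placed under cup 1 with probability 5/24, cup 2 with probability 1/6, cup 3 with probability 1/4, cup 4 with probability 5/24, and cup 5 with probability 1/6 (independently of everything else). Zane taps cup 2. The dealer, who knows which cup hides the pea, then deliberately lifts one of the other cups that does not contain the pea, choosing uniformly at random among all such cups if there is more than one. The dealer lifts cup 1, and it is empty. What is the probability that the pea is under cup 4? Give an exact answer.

5/18

Consider each possible location of the pea in turn.
If it is under cup 1 (prior 5/24): the dealer opened cup 1, so this case is ruled out; weight (5/24)·0 = 0.
If it is under cup 2 (prior 1/6): the dealer has 4 equally likely choices, so probability 1/4; weight (1/6)·(1/4) = 1/24.
If it is under cup 3 (prior 1/4): the dealer has 3 equally likely choices, so probability 1/3; weight (1/4)·(1/3) = 1/12.
If it is under cup 4 (prior 5/24): the dealer has 3 equally likely choices, so probability 1/3; weight (5/24)·(1/3) = 5/72.
If it is under cup 5 (prior 1/6): the dealer has 3 equally likely choices, so probability 1/3; weight (1/6)·(1/3) = 1/18.
The weights sum to 1/4.
So P(the pea under cup 4 | the dealer opened cup 1) = (5/72) / (1/4) = 5/18.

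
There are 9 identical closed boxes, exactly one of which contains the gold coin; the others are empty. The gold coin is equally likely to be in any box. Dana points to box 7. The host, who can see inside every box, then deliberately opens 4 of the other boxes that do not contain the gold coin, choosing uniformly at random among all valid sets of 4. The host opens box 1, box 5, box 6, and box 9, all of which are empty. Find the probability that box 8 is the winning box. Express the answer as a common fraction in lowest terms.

2/9

Condition on the true location of the gold coin.
If it is in any of boxes 1, 5, 6, and 9 (prior 1/9 each): that box was opened and seen not to hold the prize — ruled out; weight (1/9)·0 = 0 each.
If it is in any of boxes 2, 3, 4, and 8 (prior 1/9 each): the host has 35 equally likely choices, so probability 1/35; weight (1/9)·(1/35) = 1/315 each.
If it is in box 7 (prior 1/9): the host has 70 equally likely choices, so probability 1/70; weight (1/9)·(1/70) = 1/630.
The weights sum to 1/70.
So P(the gold coin in box 8 | the host opened box 1, box 5, box 6, and box 9) = (1/315) / (1/70) = 2/9.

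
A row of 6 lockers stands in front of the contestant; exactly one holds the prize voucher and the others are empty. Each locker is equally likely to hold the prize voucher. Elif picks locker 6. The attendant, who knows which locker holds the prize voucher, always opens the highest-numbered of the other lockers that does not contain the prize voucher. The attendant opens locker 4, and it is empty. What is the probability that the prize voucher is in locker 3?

0

Condition on the true location of the prize voucher.
If it is in any of lockers 1, 2, 3, and 6 (prior 1/6 each): the attendant would have opened locker 5 instead, probability 0; weight (1/6)·0 = 0 each.
If it is in locker 4 (prior 1/6): the attendant opened locker 4, so this case is ruled out; weight (1/6)·0 = 0.
If it is in locker 5 (prior 1/6): locker 4 is the highest-numbered option available, probability 1; weight (1/6)·1 = 1/6.
The weights sum to 1/6.
So P(the prize voucher in locker 3 | the attendant opened locker 4) = 0 / (1/6) = 0.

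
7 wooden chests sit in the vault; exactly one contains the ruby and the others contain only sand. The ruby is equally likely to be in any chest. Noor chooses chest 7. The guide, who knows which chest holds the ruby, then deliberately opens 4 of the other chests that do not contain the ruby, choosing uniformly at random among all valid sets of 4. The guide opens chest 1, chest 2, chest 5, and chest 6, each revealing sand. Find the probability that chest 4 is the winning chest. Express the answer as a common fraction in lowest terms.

3/7

Consider each possible location of the ruby in turn.
If it is in any of chests 1, 2, 5, and 6 (prior 1/7 each): that chest was opened and seen not to hold the prize — ruled out; weight (1/7)·0 = 0 each.
If it is in either of chests 3 and 4 (prior 1/7 each): the guide has 5 equally likely choices, so probability 1/5; weight (1/7)·(1/5) = 1/35 each.
If it is in chest 7 (prior 1/7): the guide has 15 equally likely choices, so probability 1/15; weight (1/7)·(1/15) = 1/105.
The weights sum to 1/15.
So P(the ruby in chest 4 | the guide opened chest 1, chest 2, chest 5, and chest 6) = (1/35) / (1/15) = 3/7.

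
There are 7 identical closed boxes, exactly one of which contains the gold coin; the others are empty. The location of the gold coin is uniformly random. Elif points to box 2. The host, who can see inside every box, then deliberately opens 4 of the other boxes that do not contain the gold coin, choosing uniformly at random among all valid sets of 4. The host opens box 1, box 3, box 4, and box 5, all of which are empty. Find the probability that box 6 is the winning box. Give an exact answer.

Consider each possible location of the gold coin in turn.
If it is in any of boxes 1, 3, 4, and 5 (prior 1/7 each): that box was opened and seen not to hold the prize — ruled out; weight (1/7)·0 = 0 each.
If it is in box 2 (prior 1/7): the host has 15 equally likely choices, so probability 1/15; weight (1/7)·(1/15) = 1/105.
If it is in either of boxes 6 and 7 (prior 1/7 each): the host has 5 equally likely choices, so probability 1/5; weight (1/7)·(1/5) = 1/35 each.
The weights sum to 1/15.
So P(the gold coin in box 6 | the host opened box 1, box 3, box 4, and box 5) = (1/35) / (1/15) = 3/7.

3/7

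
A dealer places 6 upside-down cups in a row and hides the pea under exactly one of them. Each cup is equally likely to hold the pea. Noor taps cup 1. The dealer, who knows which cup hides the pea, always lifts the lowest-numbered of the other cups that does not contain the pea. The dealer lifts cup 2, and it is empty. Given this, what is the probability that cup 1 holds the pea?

1/5

Condition on the true location of the pea.
If it is under any of cups 1, 3, 4, 5, and 6 (prior 1/6 each): cup 2 is the lowest-numbered option available, probability 1; weight (1/6)·1 = 1/6 each.
If it is under cup 2 (prior 1/6): the dealer opened cup 2, so this case is ruled out; weight (1/6)·0 = 0.
The weights sum to 5/6.
So P(the pea under cup 1 | the dealer opened cup 2) = (1/6) / (5/6) = 1/5.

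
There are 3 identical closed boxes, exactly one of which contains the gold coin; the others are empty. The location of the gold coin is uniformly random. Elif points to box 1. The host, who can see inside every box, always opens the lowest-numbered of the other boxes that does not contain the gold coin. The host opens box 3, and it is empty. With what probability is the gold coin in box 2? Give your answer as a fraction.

1

Consider each possible location of the gold coin in turn.
If it is in box 1 (prior 1/3): the host would have opened box 2 instead, probability 0; weight (1/3)·0 = 0.
If it is in box 2 (prior 1/3): box 3 is the lowest-numbered option available, probability 1; weight (1/3)·1 = 1/3.
If it is in box 3 (prior 1/3): the host opened box 3, so this case is ruled out; weight (1/3)·0 = 0.
The weights sum to 1/3.
So P(the gold coin in box 2 | the host opened box 3) = (1/3) / (1/3) = 1.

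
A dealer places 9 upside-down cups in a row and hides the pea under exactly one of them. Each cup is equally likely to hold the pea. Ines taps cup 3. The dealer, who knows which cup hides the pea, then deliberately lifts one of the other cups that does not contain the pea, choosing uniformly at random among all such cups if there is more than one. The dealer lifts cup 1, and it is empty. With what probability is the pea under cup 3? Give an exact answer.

Condition on the true location of the pea.
If it is under cup 1 (prior 1/9): the dealer opened cup 1, so this case is ruled out; weight (1/9)·0 = 0.
If it is under any of cups 2, 4, 5, 6, 7, 8, and 9 (prior 1/9 each): the dealer has 7 equally likely choices, so probability 1/7; weight (1/9)·(1/7) = 1/63 each.
If it is under cup 3 (prior 1/9): the dealer has 8 equally likely choices, so probability 1/8; weight (1/9)·(1/8) = 1/72.
The weights sum to 1/8.
So P(the pea under cup 3 | the dealer opened cup 1) = (1/72) / (1/8) = 1/9.

1/9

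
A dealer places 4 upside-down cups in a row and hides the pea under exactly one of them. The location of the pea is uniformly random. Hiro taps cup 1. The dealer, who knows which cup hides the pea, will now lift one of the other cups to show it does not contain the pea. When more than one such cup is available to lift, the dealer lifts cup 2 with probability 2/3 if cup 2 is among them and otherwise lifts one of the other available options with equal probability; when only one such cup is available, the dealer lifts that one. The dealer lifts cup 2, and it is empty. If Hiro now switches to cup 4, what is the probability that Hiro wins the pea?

Consider each possible location of the pea in turn.
If it is under any of cups 1, 3, and 4 (prior 1/4 each): cup 2 is available, opened with probability 2/3; weight (1/4)·(2/3) = 1/6 each.
If it is under cup 2 (prior 1/4): the dealer opened cup 2, so this case is ruled out; weight (1/4)·0 = 0.
The weights sum to 1/2.
So P(the pea under cup 4 | the dealer opened cup 2) = (1/6) / (1/2) = 1/3.

1/3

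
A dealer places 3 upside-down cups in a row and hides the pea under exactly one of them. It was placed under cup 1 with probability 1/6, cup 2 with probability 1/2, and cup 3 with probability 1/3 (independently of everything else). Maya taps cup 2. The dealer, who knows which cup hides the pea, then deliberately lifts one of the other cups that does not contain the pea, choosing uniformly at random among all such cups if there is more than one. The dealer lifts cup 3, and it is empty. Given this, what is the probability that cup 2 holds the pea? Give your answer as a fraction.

Apply Bayes' rule, conditioning on where the pea actually is.
If it is under cup 1 (prior 1/6): the dealer has no choice, probability 1; weight (1/6)·1 = 1/6.
If it is under cup 2 (prior 1/2): the dealer has 2 equally likely choices, so probability 1/2; weight (1/2)·(1/2) = 1/4.
If it is under cup 3 (prior 1/3): the dealer opened cup 3, so this case is ruled out; weight (1/3)·0 = 0.
The weights sum to 5/12.
So P(the pea under cup 2 | the dealer opened cup 3) = (1/4) / (5/12) = 3/5.

3/5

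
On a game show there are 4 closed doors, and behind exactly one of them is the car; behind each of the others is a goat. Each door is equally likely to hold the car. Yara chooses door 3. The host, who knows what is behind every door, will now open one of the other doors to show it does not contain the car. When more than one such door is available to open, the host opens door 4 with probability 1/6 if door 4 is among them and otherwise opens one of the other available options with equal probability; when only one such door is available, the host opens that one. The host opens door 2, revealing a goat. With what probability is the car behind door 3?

Apply Bayes' rule, conditioning on where the car actually is.
If it is behind door 1 (prior 1/4): door 4 is available but not opened, probability 5/6; weight (1/4)·(5/6) = 5/24.
If it is behind door 2 (prior 1/4): the host opened door 2, so this case is ruled out; weight (1/4)·0 = 0.
If it is behind door 3 (prior 1/4): door 4 is available but not opened; door 2 gets probability (1 − 1/6)/2 = 5/12; weight (1/4)·(5/12) = 5/48.
If it is behind door 4 (prior 1/4): door 4 holds the prize so is unavailable; the host chooses uniformly among the 2 others, probability 1/2; weight (1/4)·(1/2) = 1/8.
The weights sum to 7/16.
So P(the car behind door 3 | the host opened door 2) = (5/48) / (7/16) = 5/21.

5/21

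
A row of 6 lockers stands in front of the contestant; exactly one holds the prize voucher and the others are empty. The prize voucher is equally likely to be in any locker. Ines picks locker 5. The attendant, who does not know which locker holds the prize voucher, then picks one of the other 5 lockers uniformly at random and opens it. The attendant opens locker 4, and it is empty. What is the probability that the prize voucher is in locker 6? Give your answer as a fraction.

Apply Bayes' rule, conditioning on where the prize voucher actually is.
If it is in any of lockers 1, 2, 3, 5, and 6 (prior 1/6 each): the attendant picks locker 4 with probability 1/5 regardless, and it is not the prize; weight (1/6)·(1/5) = 1/30 each.
If it is in locker 4 (prior 1/6): the attendant opened locker 4, so this case is ruled out; weight (1/6)·0 = 0.
The weights sum to 1/6.
So P(the prize voucher in locker 6 | the attendant opened locker 4) = (1/30) / (1/6) = 1/5.

1/5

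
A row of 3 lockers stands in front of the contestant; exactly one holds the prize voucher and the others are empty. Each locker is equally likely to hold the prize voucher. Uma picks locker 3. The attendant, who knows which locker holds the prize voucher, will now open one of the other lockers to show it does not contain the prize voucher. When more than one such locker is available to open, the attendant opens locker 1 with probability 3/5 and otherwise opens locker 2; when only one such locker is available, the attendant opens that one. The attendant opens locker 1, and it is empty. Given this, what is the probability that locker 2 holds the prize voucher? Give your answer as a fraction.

Consider each possible location of the prize voucher in turn.
If it is in locker 1 (prior 1/3): the attendant opened locker 1, so this case is ruled out; weight (1/3)·0 = 0.
If it is in locker 2 (prior 1/3): only locker 1 is available, probability 1; weight (1/3)·1 = 1/3.
If it is in locker 3 (prior 1/3): locker 1 is available, opened with probability 3/5; weight (1/3)·(3/5) = 1/5.
The weights sum to 8/15.
So P(the prize voucher in locker 2 | the attendant opened locker 1) = (1/3) / (8/15) = 5/8.

5/8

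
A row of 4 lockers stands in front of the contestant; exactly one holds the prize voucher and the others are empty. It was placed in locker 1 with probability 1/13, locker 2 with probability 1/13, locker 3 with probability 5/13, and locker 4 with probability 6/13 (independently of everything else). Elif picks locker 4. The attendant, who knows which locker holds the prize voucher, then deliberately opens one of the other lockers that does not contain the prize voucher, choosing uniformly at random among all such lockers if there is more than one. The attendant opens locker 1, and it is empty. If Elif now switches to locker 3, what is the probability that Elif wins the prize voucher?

Condition on the true location of the prize voucher.
If it is in locker 1 (prior 1/13): the attendant opened locker 1, so this case is ruled out; weight (1/13)·0 = 0.
If it is in locker 2 (prior 1/13): the attendant has 2 equally likely choices, so probability 1/2; weight (1/13)·(1/2) = 1/26.
If it is in locker 3 (prior 5/13): the attendant has 2 equally likely choices, so probability 1/2; weight (5/13)·(1/2) = 5/26.
If it is in locker 4 (prior 6/13): the attendant has 3 equally likely choices, so probability 1/3; weight (6/13)·(1/3) = 2/13.
The weights sum to 5/13.
So P(the prize voucher in locker 3 | the attendant opened locker 1) = (5/26) / (5/13) = 1/2.

1/2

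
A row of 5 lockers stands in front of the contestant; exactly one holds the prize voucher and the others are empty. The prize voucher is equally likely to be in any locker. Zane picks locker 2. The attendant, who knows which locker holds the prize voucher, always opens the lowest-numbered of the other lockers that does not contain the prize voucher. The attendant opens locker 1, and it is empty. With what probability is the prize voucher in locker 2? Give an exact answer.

Consider each possible location of the prize voucher in turn.
If it is in locker 1 (prior 1/5): the attendant opened locker 1, so this case is ruled out; weight (1/5)·0 = 0.
If it is in any of lockers 2, 3, 4, and 5 (prior 1/5 each): locker 1 is the lowest-numbered option available, probability 1; weight (1/5)·1 = 1/5 each.
The weights sum to 4/5.
So P(the prize voucher in locker 2 | the attendant opened locker 1) = (1/5) / (4/5) = 1/4.

1/4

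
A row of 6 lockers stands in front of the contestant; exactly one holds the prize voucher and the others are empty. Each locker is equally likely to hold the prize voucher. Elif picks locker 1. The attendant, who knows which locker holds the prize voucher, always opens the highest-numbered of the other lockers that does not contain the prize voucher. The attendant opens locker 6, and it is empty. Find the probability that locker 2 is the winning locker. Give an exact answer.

1/5

Apply Bayes' rule, conditioning on where the prize voucher actually is.
If it is in any of lockers 1, 2, 3, 4, and 5 (prior 1/6 each): locker 6 is the highest-numbered option available, probability 1; weight (1/6)·1 = 1/6 each.
If it is in locker 6 (prior 1/6): the attendant opened locker 6, so this case is ruled out; weight (1/6)·0 = 0.
The weights sum to 5/6.
So P(the prize voucher in locker 2 | the attendant opened locker 6) = (1/6) / (5/6) = 1/5.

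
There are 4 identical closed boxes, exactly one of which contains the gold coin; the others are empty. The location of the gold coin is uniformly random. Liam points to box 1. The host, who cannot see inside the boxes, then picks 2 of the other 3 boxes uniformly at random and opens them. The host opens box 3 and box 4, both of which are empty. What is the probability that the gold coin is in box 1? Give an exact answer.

1/2

Because the host chose which boxes to open without knowing where the gold coin is, the choice is independent of the prize location. Learning that none of the 2 opened boxes holds the gold coin simply rules out those 2 locations and leaves the remaining 2 boxes still equally likely by symmetry.
So P(the gold coin in box 1) = 1/2.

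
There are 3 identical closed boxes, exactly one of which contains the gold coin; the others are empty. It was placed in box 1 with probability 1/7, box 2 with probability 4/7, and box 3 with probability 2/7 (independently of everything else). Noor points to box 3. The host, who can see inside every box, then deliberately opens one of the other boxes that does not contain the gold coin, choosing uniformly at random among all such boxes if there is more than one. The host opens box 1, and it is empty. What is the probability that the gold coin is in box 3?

1/5

Condition on the true location of the gold coin.
If it is in box 1 (prior 1/7): the host opened box 1, so this case is ruled out; weight (1/7)·0 = 0.
If it is in box 2 (prior 4/7): the host has no choice, probability 1; weight (4/7)·1 = 4/7.
If it is in box 3 (prior 2/7): the host has 2 equally likely choices, so probability 1/2; weight (2/7)·(1/2) = 1/7.
The weights sum to 5/7.
So P(the gold coin in box 3 | the host opened box 1) = (1/7) / (5/7) = 1/5.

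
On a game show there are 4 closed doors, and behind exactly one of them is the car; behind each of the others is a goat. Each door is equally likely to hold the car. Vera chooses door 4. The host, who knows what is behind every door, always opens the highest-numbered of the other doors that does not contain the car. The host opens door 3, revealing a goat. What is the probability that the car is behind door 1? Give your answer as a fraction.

Consider each possible location of the car in turn.
If it is behind any of doors 1, 2, and 4 (prior 1/4 each): door 3 is the highest-numbered option available, probability 1; weight (1/4)·1 = 1/4 each.
If it is behind door 3 (prior 1/4): the host opened door 3, so this case is ruled out; weight (1/4)·0 = 0.
The weights sum to 3/4.
So P(the car behind door 1 | the host opened door 3) = (1/4) / (3/4) = 1/3.

1/3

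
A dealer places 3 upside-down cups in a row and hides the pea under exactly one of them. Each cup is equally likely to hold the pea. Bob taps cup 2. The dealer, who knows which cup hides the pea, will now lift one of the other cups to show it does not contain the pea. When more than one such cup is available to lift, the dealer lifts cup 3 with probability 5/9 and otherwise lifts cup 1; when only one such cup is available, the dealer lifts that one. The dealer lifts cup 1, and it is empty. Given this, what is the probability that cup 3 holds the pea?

Apply Bayes' rule, conditioning on where the pea actually is.
If it is under cup 1 (prior 1/3): the dealer opened cup 1, so this case is ruled out; weight (1/3)·0 = 0.
If it is under cup 2 (prior 1/3): cup 3 is available but not opened, probability 4/9; weight (1/3)·(4/9) = 4/27.
If it is under cup 3 (prior 1/3): only cup 1 is available, probability 1; weight (1/3)·1 = 1/3.
The weights sum to 13/27.
So P(the pea under cup 3 | the dealer opened cup 1) = (1/3) / (13/27) = 9/13.

9/13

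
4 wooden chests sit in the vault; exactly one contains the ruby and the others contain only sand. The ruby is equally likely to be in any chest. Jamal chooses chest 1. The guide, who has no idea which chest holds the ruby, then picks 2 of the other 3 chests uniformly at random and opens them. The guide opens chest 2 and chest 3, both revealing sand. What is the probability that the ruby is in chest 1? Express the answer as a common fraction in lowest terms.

Because the guide chose which chests to open without knowing where the ruby is, the choice is independent of the prize location. Learning that none of the 2 opened chests holds the ruby simply rules out those 2 locations and leaves the remaining 2 chests still equally likely by symmetry.
So P(the ruby in chest 1) = 1/2.

1/2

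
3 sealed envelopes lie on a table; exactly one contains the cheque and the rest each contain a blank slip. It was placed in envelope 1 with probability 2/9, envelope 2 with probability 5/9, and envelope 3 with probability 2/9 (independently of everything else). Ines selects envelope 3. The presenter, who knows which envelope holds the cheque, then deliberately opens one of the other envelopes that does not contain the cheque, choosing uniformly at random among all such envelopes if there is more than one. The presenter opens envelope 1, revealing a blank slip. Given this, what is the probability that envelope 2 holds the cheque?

Apply Bayes' rule, conditioning on where the cheque actually is.
If it is in envelope 1 (prior 2/9): the presenter opened envelope 1, so this case is ruled out; weight (2/9)·0 = 0.
If it is in envelope 2 (prior 5/9): the presenter has no choice, probability 1; weight (5/9)·1 = 5/9.
If it is in envelope 3 (prior 2/9): the presenter has 2 equally likely choices, so probability 1/2; weight (2/9)·(1/2) = 1/9.
The weights sum to 2/3.
So P(the cheque in envelope 2 | the presenter opened envelope 1) = (5/9) / (2/3) = 5/6.

5/6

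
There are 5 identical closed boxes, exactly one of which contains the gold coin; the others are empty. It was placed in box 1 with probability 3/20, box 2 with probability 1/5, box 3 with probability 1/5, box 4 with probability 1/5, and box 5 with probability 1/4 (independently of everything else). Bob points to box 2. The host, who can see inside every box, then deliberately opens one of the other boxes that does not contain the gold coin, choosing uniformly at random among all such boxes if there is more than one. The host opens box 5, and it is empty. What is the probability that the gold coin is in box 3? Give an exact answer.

Consider each possible location of the gold coin in turn.
If it is in box 1 (prior 3/20): the host has 3 equally likely choices, so probability 1/3; weight (3/20)·(1/3) = 1/20.
If it is in box 2 (prior 1/5): the host has 4 equally likely choices, so probability 1/4; weight (1/5)·(1/4) = 1/20.
If it is in either of boxes 3 and 4 (prior 1/5 each): the host has 3 equally likely choices, so probability 1/3; weight (1/5)·(1/3) = 1/15 each.
If it is in box 5 (prior 1/4): the host opened box 5, so this case is ruled out; weight (1/4)·0 = 0.
The weights sum to 7/30.
So P(the gold coin in box 3 | the host opened box 5) = (1/15) / (7/30) = 2/7.

2/7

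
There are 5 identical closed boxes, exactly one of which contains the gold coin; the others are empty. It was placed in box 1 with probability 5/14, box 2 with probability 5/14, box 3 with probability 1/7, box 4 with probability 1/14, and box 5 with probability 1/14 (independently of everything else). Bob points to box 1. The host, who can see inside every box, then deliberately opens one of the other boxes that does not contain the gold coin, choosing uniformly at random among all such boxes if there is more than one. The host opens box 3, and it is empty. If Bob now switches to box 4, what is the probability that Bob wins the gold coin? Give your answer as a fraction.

4/43

Apply Bayes' rule, conditioning on where the gold coin actually is.
If it is in box 1 (prior 5/14): the host has 4 equally likely choices, so probability 1/4; weight (5/14)·(1/4) = 5/56.
If it is in box 2 (prior 5/14): the host has 3 equally likely choices, so probability 1/3; weight (5/14)·(1/3) = 5/42.
If it is in box 3 (prior 1/7): the host opened box 3, so this case is ruled out; weight (1/7)·0 = 0.
If it is in either of boxes 4 and 5 (prior 1/14 each): the host has 3 equally likely choices, so probability 1/3; weight (1/14)·(1/3) = 1/42 each.
The weights sum to 43/168.
So P(the gold coin in box 4 | the host opened box 3) = (1/42) / (43/168) = 4/43.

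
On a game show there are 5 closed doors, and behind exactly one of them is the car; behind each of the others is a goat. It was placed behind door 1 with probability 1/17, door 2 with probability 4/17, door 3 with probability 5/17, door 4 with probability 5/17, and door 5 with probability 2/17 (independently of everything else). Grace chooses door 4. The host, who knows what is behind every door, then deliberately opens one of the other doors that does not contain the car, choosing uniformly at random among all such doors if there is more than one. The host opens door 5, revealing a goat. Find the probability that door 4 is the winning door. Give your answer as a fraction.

Apply Bayes' rule, conditioning on where the car actually is.
If it is behind door 1 (prior 1/17): the host has 3 equally likely choices, so probability 1/3; weight (1/17)·(1/3) = 1/51.
If it is behind door 2 (prior 4/17): the host has 3 equally likely choices, so probability 1/3; weight (4/17)·(1/3) = 4/51.
If it is behind door 3 (prior 5/17): the host has 3 equally likely choices, so probability 1/3; weight (5/17)·(1/3) = 5/51.
If it is behind door 4 (prior 5/17): the host has 4 equally likely choices, so probability 1/4; weight (5/17)·(1/4) = 5/68.
If it is behind door 5 (prior 2/17): the host opened door 5, so this case is ruled out; weight (2/17)·0 = 0.
The weights sum to 55/204.
So P(the car behind door 4 | the host opened door 5) = (5/68) / (55/204) = 3/11.

3/11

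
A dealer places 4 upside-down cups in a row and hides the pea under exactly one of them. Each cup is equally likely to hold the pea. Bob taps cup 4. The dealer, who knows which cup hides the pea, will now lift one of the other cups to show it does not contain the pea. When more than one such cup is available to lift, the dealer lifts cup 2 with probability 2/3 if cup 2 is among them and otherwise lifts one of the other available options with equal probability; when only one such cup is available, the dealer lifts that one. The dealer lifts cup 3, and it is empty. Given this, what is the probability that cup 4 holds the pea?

1/6

Consider each possible location of the pea in turn.
If it is under cup 1 (prior 1/4): cup 2 is available but not opened, probability 1/3; weight (1/4)·(1/3) = 1/12.
If it is under cup 2 (prior 1/4): cup 2 holds the prize so is unavailable; the dealer chooses uniformly among the 2 others, probability 1/2; weight (1/4)·(1/2) = 1/8.
If it is under cup 3 (prior 1/4): the dealer opened cup 3, so this case is ruled out; weight (1/4)·0 = 0.
If it is under cup 4 (prior 1/4): cup 2 is available but not opened; cup 3 gets probability (1 − 2/3)/2 = 1/6; weight (1/4)·(1/6) = 1/24.
The weights sum to 1/4.
So P(the pea under cup 4 | the dealer opened cup 3) = (1/24) / (1/4) = 1/6.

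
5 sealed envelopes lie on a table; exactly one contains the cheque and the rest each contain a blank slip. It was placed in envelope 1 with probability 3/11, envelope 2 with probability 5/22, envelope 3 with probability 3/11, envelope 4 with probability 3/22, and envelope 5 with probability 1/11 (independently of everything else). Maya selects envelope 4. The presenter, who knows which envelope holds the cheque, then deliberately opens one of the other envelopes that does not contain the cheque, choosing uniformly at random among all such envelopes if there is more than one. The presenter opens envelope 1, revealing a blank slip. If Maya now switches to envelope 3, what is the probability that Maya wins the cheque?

Apply Bayes' rule, conditioning on where the cheque actually is.
If it is in envelope 1 (prior 3/11): the presenter opened envelope 1, so this case is ruled out; weight (3/11)·0 = 0.
If it is in envelope 2 (prior 5/22): the presenter has 3 equally likely choices, so probability 1/3; weight (5/22)·(1/3) = 5/66.
If it is in envelope 3 (prior 3/11): the presenter has 3 equally likely choices, so probability 1/3; weight (3/11)·(1/3) = 1/11.
If it is in envelope 4 (prior 3/22): the presenter has 4 equally likely choices, so probability 1/4; weight (3/22)·(1/4) = 3/88.
If it is in envelope 5 (prior 1/11): the presenter has 3 equally likely choices, so probability 1/3; weight (1/11)·(1/3) = 1/33.
The weights sum to 61/264.
So P(the cheque in envelope 3 | the presenter opened envelope 1) = (1/11) / (61/264) = 24/61.

24/61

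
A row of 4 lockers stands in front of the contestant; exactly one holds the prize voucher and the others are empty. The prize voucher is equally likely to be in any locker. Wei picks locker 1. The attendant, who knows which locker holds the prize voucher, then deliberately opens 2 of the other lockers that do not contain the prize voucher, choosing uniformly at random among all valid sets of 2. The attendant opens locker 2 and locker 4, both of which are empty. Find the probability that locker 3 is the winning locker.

3/4

Apply Bayes' rule, conditioning on where the prize voucher actually is.
If it is in locker 1 (prior 1/4): the attendant has 3 equally likely choices, so probability 1/3; weight (1/4)·(1/3) = 1/12.
If it is in either of lockers 2 and 4 (prior 1/4 each): that locker was opened and seen not to hold the prize — ruled out; weight (1/4)·0 = 0 each.
If it is in locker 3 (prior 1/4): the attendant has no choice, probability 1; weight (1/4)·1 = 1/4.
The weights sum to 1/3.
So P(the prize voucher in locker 3 | the attendant opened locker 2 and locker 4) = (1/4) / (1/3) = 3/4.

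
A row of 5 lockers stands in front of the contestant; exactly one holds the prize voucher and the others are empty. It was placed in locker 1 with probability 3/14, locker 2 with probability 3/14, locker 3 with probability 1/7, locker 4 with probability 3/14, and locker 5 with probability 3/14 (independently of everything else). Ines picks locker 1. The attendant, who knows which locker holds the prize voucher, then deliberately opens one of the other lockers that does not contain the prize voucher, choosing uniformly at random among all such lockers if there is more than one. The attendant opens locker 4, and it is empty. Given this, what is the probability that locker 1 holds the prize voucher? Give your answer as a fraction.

9/41

Consider each possible location of the prize voucher in turn.
If it is in locker 1 (prior 3/14): the attendant has 4 equally likely choices, so probability 1/4; weight (3/14)·(1/4) = 3/56.
If it is in either of lockers 2 and 5 (prior 3/14 each): the attendant has 3 equally likely choices, so probability 1/3; weight (3/14)·(1/3) = 1/14 each.
If it is in locker 3 (prior 1/7): the attendant has 3 equally likely choices, so probability 1/3; weight (1/7)·(1/3) = 1/21.
If it is in locker 4 (prior 3/14): the attendant opened locker 4, so this case is ruled out; weight (3/14)·0 = 0.
The weights sum to 41/168.
So P(the prize voucher in locker 1 | the attendant opened locker 4) = (3/56) / (41/168) = 9/41.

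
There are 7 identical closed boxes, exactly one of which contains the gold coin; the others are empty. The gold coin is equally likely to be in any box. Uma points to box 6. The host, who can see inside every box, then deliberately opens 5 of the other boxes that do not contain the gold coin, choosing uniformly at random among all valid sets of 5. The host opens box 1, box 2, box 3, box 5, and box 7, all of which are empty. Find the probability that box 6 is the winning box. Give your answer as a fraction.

Apply Bayes' rule, conditioning on where the gold coin actually is.
If it is in any of boxes 1, 2, 3, 5, and 7 (prior 1/7 each): that box was opened and seen not to hold the prize — ruled out; weight (1/7)·0 = 0 each.
If it is in box 4 (prior 1/7): the host has no choice, probability 1; weight (1/7)·1 = 1/7.
If it is in box 6 (prior 1/7): the host has 6 equally likely choices, so probability 1/6; weight (1/7)·(1/6) = 1/42.
The weights sum to 1/6.
So P(the gold coin in box 6 | the host opened box 1, box 2, box 3, box 5, and box 7) = (1/42) / (1/6) = 1/7.

1/7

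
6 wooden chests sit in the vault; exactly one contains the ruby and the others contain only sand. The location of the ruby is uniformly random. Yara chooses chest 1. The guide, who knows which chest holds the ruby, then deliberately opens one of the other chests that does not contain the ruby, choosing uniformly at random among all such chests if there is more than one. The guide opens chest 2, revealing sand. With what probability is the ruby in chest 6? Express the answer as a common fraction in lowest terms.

Condition on the true location of the ruby.
If it is in chest 1 (prior 1/6): the guide has 5 equally likely choices, so probability 1/5; weight (1/6)·(1/5) = 1/30.
If it is in chest 2 (prior 1/6): the guide opened chest 2, so this case is ruled out; weight (1/6)·0 = 0.
If it is in any of chests 3, 4, 5, and 6 (prior 1/6 each): the guide has 4 equally likely choices, so probability 1/4; weight (1/6)·(1/4) = 1/24 each.
The weights sum to 1/5.
So P(the ruby in chest 6 | the guide opened chest 2) = (1/24) / (1/5) = 5/24.

5/24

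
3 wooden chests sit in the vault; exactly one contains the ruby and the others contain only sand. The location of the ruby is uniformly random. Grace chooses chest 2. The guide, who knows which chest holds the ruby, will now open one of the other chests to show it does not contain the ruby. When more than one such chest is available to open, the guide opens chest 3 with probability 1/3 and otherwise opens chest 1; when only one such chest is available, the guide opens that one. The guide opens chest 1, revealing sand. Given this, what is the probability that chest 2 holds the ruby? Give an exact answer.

Consider each possible location of the ruby in turn.
If it is in chest 1 (prior 1/3): the guide opened chest 1, so this case is ruled out; weight (1/3)·0 = 0.
If it is in chest 2 (prior 1/3): chest 3 is available but not opened, probability 2/3; weight (1/3)·(2/3) = 2/9.
If it is in chest 3 (prior 1/3): only chest 1 is available, probability 1; weight (1/3)·1 = 1/3.
The weights sum to 5/9.
So P(the ruby in chest 2 | the guide opened chest 1) = (2/9) / (5/9) = 2/5.

2/5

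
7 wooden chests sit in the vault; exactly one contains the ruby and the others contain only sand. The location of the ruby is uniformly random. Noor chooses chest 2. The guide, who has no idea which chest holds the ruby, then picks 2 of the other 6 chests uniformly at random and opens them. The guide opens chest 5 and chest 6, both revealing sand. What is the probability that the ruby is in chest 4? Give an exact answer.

Condition on the true location of the ruby.
If it is in any of chests 1, 2, 3, 4, and 7 (prior 1/7 each): the guide picks exactly this set with probability 1/15 regardless, and none is the prize; weight (1/7)·(1/15) = 1/105 each.
If it is in either of chests 5 and 6 (prior 1/7 each): that chest was opened and seen not to hold the prize — ruled out; weight (1/7)·0 = 0 each.
The weights sum to 1/21.
So P(the ruby in chest 4 | the guide opened chest 5 and chest 6) = (1/105) / (1/21) = 1/5.

1/5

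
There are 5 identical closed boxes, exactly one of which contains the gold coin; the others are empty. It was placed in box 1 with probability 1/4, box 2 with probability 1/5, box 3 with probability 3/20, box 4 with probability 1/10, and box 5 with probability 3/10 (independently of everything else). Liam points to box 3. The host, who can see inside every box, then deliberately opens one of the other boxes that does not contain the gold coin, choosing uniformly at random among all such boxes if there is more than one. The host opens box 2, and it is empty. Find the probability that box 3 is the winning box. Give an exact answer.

Condition on the true location of the gold coin.
If it is in box 1 (prior 1/4): the host has 3 equally likely choices, so probability 1/3; weight (1/4)·(1/3) = 1/12.
If it is in box 2 (prior 1/5): the host opened box 2, so this case is ruled out; weight (1/5)·0 = 0.
If it is in box 3 (prior 3/20): the host has 4 equally likely choices, so probability 1/4; weight (3/20)·(1/4) = 3/80.
If it is in box 4 (prior 1/10): the host has 3 equally likely choices, so probability 1/3; weight (1/10)·(1/3) = 1/30.
If it is in box 5 (prior 3/10): the host has 3 equally likely choices, so probability 1/3; weight (3/10)·(1/3) = 1/10.
The weights sum to 61/240.
So P(the gold coin in box 3 | the host opened box 2) = (3/80) / (61/240) = 9/61.

9/61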